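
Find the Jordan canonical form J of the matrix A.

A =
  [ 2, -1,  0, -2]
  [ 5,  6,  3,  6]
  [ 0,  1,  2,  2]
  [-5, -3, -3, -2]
J_3(2) ⊕ J_1(2)

The characteristic polynomial is
  det(x·I − A) = x^4 - 8*x^3 + 24*x^2 - 32*x + 16 = (x - 2)^4

Eigenvalues and multiplicities (the geometric multiplicity of λ is n − rank(A − λI), which equals the number of Jordan blocks for λ):
  λ = 2: algebraic multiplicity = 4, geometric multiplicity = 2

Determining the block sizes for each eigenvalue:
  λ = 2: with am = 4 and gm = 2, the partition is not yet determined (e.g. several partitions of 4 into 2 parts exist). Let N = A − (2)·I. Computing rank(N^1) = 2, rank(N^2) = 1, rank(N^3) = 0; the number of blocks of size ≥ j is rank(N^{j−1}) − rank(N^j), giving [2, 1, 1]. So we have 1 block(s) of size 3, 1 block(s) of size 1 → block sizes [3, 1]

Assembling the blocks gives a Jordan form
J =
  [2, 1, 0, 0]
  [0, 2, 1, 0]
  [0, 0, 2, 0]
  [0, 0, 0, 2]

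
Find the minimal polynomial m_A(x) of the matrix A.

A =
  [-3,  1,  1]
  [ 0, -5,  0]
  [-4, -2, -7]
x^2 + 10*x + 25

The characteristic polynomial is χ_A(x) = (x + 5)^3, so the eigenvalues are known. The minimal polynomial is
  m_A(x) = Π_λ (x − λ)^{k_λ}
where k_λ is the size of the *largest* Jordan block for λ (equivalently, the smallest k with (A − λI)^k v = 0 for every generalised eigenvector v of λ).

  λ = -5: largest Jordan block has size 2, contributing (x + 5)^2

So m_A(x) = (x + 5)^2 = x^2 + 10*x + 25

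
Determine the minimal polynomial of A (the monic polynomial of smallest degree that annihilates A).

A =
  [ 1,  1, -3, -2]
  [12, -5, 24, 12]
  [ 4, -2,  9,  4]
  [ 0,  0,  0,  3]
x^3 - 5*x^2 + 7*x - 3

The characteristic polynomial is χ_A(x) = (x - 3)^2*(x - 1)^2, so the eigenvalues are known. The minimal polynomial is
  m_A(x) = Π_λ (x − λ)^{k_λ}
where k_λ is the size of the *largest* Jordan block for λ (equivalently, the smallest k with (A − λI)^k v = 0 for every generalised eigenvector v of λ).

  λ = 1: largest Jordan block has size 2, contributing (x − 1)^2
  λ = 3: largest Jordan block has size 1, contributing (x − 3)

So m_A(x) = (x - 3)*(x - 1)^2 = x^3 - 5*x^2 + 7*x - 3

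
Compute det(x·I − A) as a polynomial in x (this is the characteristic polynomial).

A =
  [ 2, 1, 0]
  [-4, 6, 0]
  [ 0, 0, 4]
x^3 - 12*x^2 + 48*x - 64

Expanding det(x·I − A) (e.g. by cofactor expansion or by noting that A is similar to its Jordan form J, which has the same characteristic polynomial as A) gives
  χ_A(x) = x^3 - 12*x^2 + 48*x - 64
which factors as (x - 4)^3. The eigenvalues (with algebraic multiplicities) are λ = 4 with multiplicity 3.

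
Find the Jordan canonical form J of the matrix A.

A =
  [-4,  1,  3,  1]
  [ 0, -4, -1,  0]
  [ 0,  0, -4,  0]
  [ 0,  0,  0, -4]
J_3(-4) ⊕ J_1(-4)

The characteristic polynomial is
  det(x·I − A) = x^4 + 16*x^3 + 96*x^2 + 256*x + 256 = (x + 4)^4

Eigenvalues and multiplicities (the geometric multiplicity of λ is n − rank(A − λI), which equals the number of Jordan blocks for λ):
  λ = -4: algebraic multiplicity = 4, geometric multiplicity = 2

Determining the block sizes for each eigenvalue:
  λ = -4: with am = 4 and gm = 2, the partition is not yet determined (e.g. several partitions of 4 into 2 parts exist). Let N = A − (-4)·I. Computing rank(N^1) = 2, rank(N^2) = 1, rank(N^3) = 0; the number of blocks of size ≥ j is rank(N^{j−1}) − rank(N^j), giving [2, 1, 1]. So we have 1 block(s) of size 3, 1 block(s) of size 1 → block sizes [3, 1]

Assembling the blocks gives a Jordan form
J =
  [-4,  1,  0,  0]
  [ 0, -4,  1,  0]
  [ 0,  0, -4,  0]
  [ 0,  0,  0, -4]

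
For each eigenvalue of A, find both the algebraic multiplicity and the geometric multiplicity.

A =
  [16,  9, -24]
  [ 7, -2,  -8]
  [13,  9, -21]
λ = -5: alg = 2, geom = 1; λ = 3: alg = 1, geom = 1

Step 1 — factor the characteristic polynomial to read off the algebraic multiplicities:
  χ_A(x) = (x - 3)*(x + 5)^2

Step 2 — compute geometric multiplicities via the rank-nullity identity g(λ) = n − rank(A − λI):
  rank(A − (-5)·I) = 2, so dim ker(A − (-5)·I) = n − 2 = 1
  rank(A − (3)·I) = 2, so dim ker(A − (3)·I) = n − 2 = 1

Summary:
  λ = -5: algebraic multiplicity = 2, geometric multiplicity = 1
  λ = 3: algebraic multiplicity = 1, geometric multiplicity = 1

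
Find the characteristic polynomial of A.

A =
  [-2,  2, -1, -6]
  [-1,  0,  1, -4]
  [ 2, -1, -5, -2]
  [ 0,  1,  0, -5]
x^4 + 12*x^3 + 54*x^2 + 108*x + 81

Expanding det(x·I − A) (e.g. by cofactor expansion or by noting that A is similar to its Jordan form J, which has the same characteristic polynomial as A) gives
  χ_A(x) = x^4 + 12*x^3 + 54*x^2 + 108*x + 81
which factors as (x + 3)^4. The eigenvalues (with algebraic multiplicities) are λ = -3 with multiplicity 4.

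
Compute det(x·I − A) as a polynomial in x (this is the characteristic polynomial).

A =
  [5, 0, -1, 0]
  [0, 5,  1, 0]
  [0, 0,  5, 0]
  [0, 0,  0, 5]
x^4 - 20*x^3 + 150*x^2 - 500*x + 625

Expanding det(x·I − A) (e.g. by cofactor expansion or by noting that A is similar to its Jordan form J, which has the same characteristic polynomial as A) gives
  χ_A(x) = x^4 - 20*x^3 + 150*x^2 - 500*x + 625
which factors as (x - 5)^4. The eigenvalues (with algebraic multiplicities) are λ = 5 with multiplicity 4.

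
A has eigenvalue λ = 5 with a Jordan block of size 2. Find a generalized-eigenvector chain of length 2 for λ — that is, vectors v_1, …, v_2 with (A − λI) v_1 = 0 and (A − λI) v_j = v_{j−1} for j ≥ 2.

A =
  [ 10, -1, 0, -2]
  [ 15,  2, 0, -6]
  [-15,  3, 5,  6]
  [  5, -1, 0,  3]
A Jordan chain for λ = 5 of length 2:
v_1 = (5, 15, -15, 5)ᵀ
v_2 = (1, 0, 0, 0)ᵀ

Let N = A − (5)·I. We want v_2 with N^2 v_2 = 0 but N^1 v_2 ≠ 0; then v_{j-1} := N · v_j for j = 2, …, 2.

Pick v_2 = (1, 0, 0, 0)ᵀ.
Then v_1 = N · v_2 = (5, 15, -15, 5)ᵀ.

Sanity check: (A − (5)·I) v_1 = (0, 0, 0, 0)ᵀ = 0. ✓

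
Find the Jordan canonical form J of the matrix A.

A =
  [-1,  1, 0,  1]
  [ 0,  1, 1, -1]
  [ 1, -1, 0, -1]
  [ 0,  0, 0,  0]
J_3(0) ⊕ J_1(0)

The characteristic polynomial is
  det(x·I − A) = x^4

Eigenvalues and multiplicities (the geometric multiplicity of λ is n − rank(A − λI), which equals the number of Jordan blocks for λ):
  λ = 0: algebraic multiplicity = 4, geometric multiplicity = 2

Determining the block sizes for each eigenvalue:
  λ = 0: with am = 4 and gm = 2, the partition is not yet determined (e.g. several partitions of 4 into 2 parts exist). Let N = A − (0)·I. Computing rank(N^1) = 2, rank(N^2) = 1, rank(N^3) = 0; the number of blocks of size ≥ j is rank(N^{j−1}) − rank(N^j), giving [2, 1, 1]. So we have 1 block(s) of size 3, 1 block(s) of size 1 → block sizes [3, 1]

Assembling the blocks gives a Jordan form
J =
  [0, 1, 0, 0]
  [0, 0, 1, 0]
  [0, 0, 0, 0]
  [0, 0, 0, 0]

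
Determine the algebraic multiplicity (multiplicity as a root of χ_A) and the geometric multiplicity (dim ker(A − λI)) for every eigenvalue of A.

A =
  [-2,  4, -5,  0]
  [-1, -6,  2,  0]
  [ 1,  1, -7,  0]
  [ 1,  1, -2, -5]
λ = -5: alg = 4, geom = 2

Step 1 — factor the characteristic polynomial to read off the algebraic multiplicities:
  χ_A(x) = (x + 5)^4

Step 2 — compute geometric multiplicities via the rank-nullity identity g(λ) = n − rank(A − λI):
  rank(A − (-5)·I) = 2, so dim ker(A − (-5)·I) = n − 2 = 2

Summary:
  λ = -5: algebraic multiplicity = 4, geometric multiplicity = 2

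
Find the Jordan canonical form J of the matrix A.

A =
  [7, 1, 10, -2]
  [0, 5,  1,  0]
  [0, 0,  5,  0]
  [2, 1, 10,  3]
J_3(5) ⊕ J_1(5)

The characteristic polynomial is
  det(x·I − A) = x^4 - 20*x^3 + 150*x^2 - 500*x + 625 = (x - 5)^4

Eigenvalues and multiplicities (the geometric multiplicity of λ is n − rank(A − λI), which equals the number of Jordan blocks for λ):
  λ = 5: algebraic multiplicity = 4, geometric multiplicity = 2

Determining the block sizes for each eigenvalue:
  λ = 5: with am = 4 and gm = 2, the partition is not yet determined (e.g. several partitions of 4 into 2 parts exist). Let N = A − (5)·I. Computing rank(N^1) = 2, rank(N^2) = 1, rank(N^3) = 0; the number of blocks of size ≥ j is rank(N^{j−1}) − rank(N^j), giving [2, 1, 1]. So we have 1 block(s) of size 3, 1 block(s) of size 1 → block sizes [3, 1]

Assembling the blocks gives a Jordan form
J =
  [5, 1, 0, 0]
  [0, 5, 1, 0]
  [0, 0, 5, 0]
  [0, 0, 0, 5]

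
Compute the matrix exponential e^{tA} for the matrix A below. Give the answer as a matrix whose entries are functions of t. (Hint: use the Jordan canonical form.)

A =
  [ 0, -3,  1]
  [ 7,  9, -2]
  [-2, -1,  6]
e^{tA} =
  [t^2*exp(5*t) - 5*t*exp(5*t) + exp(5*t), t^2*exp(5*t) - 3*t*exp(5*t), t^2*exp(5*t) + t*exp(5*t)]
  [-3*t^2*exp(5*t)/2 + 7*t*exp(5*t), -3*t^2*exp(5*t)/2 + 4*t*exp(5*t) + exp(5*t), -3*t^2*exp(5*t)/2 - 2*t*exp(5*t)]
  [t^2*exp(5*t)/2 - 2*t*exp(5*t), t^2*exp(5*t)/2 - t*exp(5*t), t^2*exp(5*t)/2 + t*exp(5*t) + exp(5*t)]

Strategy: write A = P · J · P⁻¹ where J is a Jordan canonical form, so e^{tA} = P · e^{tJ} · P⁻¹, and e^{tJ} can be computed block-by-block.

A has Jordan form
J =
  [5, 1, 0]
  [0, 5, 1]
  [0, 0, 5]
(up to reordering of blocks).

Per-block formulas:
  For a 3×3 Jordan block J_3(5): exp(t · J_3(5)) = e^(5t)·(I + t·N + (t^2/2)·N^2), where N is the 3×3 nilpotent shift.

After assembling e^{tJ} and conjugating by P, we get:

e^{tA} =
  [t^2*exp(5*t) - 5*t*exp(5*t) + exp(5*t), t^2*exp(5*t) - 3*t*exp(5*t), t^2*exp(5*t) + t*exp(5*t)]
  [-3*t^2*exp(5*t)/2 + 7*t*exp(5*t), -3*t^2*exp(5*t)/2 + 4*t*exp(5*t) + exp(5*t), -3*t^2*exp(5*t)/2 - 2*t*exp(5*t)]
  [t^2*exp(5*t)/2 - 2*t*exp(5*t), t^2*exp(5*t)/2 - t*exp(5*t), t^2*exp(5*t)/2 + t*exp(5*t) + exp(5*t)]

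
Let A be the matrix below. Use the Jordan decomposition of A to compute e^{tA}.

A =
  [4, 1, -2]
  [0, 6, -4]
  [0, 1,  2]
e^{tA} =
  [exp(4*t), t*exp(4*t), -2*t*exp(4*t)]
  [0, 2*t*exp(4*t) + exp(4*t), -4*t*exp(4*t)]
  [0, t*exp(4*t), -2*t*exp(4*t) + exp(4*t)]

Strategy: write A = P · J · P⁻¹ where J is a Jordan canonical form, so e^{tA} = P · e^{tJ} · P⁻¹, and e^{tJ} can be computed block-by-block.

A has Jordan form
J =
  [4, 1, 0]
  [0, 4, 0]
  [0, 0, 4]
(up to reordering of blocks).

Per-block formulas:
  For a 1×1 block at λ = 4: exp(t · [4]) = [e^(4t)].
  For a 2×2 Jordan block J_2(4): exp(t · J_2(4)) = e^(4t)·(I + t·N), where N is the 2×2 nilpotent shift.

After assembling e^{tJ} and conjugating by P, we get:

e^{tA} =
  [exp(4*t), t*exp(4*t), -2*t*exp(4*t)]
  [0, 2*t*exp(4*t) + exp(4*t), -4*t*exp(4*t)]
  [0, t*exp(4*t), -2*t*exp(4*t) + exp(4*t)]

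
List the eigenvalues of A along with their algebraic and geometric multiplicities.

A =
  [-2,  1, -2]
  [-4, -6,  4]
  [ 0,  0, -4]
λ = -4: alg = 3, geom = 2

Step 1 — factor the characteristic polynomial to read off the algebraic multiplicities:
  χ_A(x) = (x + 4)^3

Step 2 — compute geometric multiplicities via the rank-nullity identity g(λ) = n − rank(A − λI):
  rank(A − (-4)·I) = 1, so dim ker(A − (-4)·I) = n − 1 = 2

Summary:
  λ = -4: algebraic multiplicity = 3, geometric multiplicity = 2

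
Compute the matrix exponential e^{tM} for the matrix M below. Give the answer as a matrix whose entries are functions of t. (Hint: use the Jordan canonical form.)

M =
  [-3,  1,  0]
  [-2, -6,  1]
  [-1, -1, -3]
e^{tM} =
  [-t^2*exp(-4*t)/2 + t*exp(-4*t) + exp(-4*t), -t^2*exp(-4*t)/2 + t*exp(-4*t), t^2*exp(-4*t)/2]
  [t^2*exp(-4*t)/2 - 2*t*exp(-4*t), t^2*exp(-4*t)/2 - 2*t*exp(-4*t) + exp(-4*t), -t^2*exp(-4*t)/2 + t*exp(-4*t)]
  [-t*exp(-4*t), -t*exp(-4*t), t*exp(-4*t) + exp(-4*t)]

Strategy: write M = P · J · P⁻¹ where J is a Jordan canonical form, so e^{tM} = P · e^{tJ} · P⁻¹, and e^{tJ} can be computed block-by-block.

M has Jordan form
J =
  [-4,  1,  0]
  [ 0, -4,  1]
  [ 0,  0, -4]
(up to reordering of blocks).

Per-block formulas:
  For a 3×3 Jordan block J_3(-4): exp(t · J_3(-4)) = e^(-4t)·(I + t·N + (t^2/2)·N^2), where N is the 3×3 nilpotent shift.

After assembling e^{tJ} and conjugating by P, we get:

e^{tM} =
  [-t^2*exp(-4*t)/2 + t*exp(-4*t) + exp(-4*t), -t^2*exp(-4*t)/2 + t*exp(-4*t), t^2*exp(-4*t)/2]
  [t^2*exp(-4*t)/2 - 2*t*exp(-4*t), t^2*exp(-4*t)/2 - 2*t*exp(-4*t) + exp(-4*t), -t^2*exp(-4*t)/2 + t*exp(-4*t)]
  [-t*exp(-4*t), -t*exp(-4*t), t*exp(-4*t) + exp(-4*t)]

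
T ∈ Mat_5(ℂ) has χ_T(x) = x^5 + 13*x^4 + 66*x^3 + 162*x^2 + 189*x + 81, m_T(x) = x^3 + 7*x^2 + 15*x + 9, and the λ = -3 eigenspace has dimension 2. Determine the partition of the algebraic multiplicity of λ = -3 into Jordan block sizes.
Block sizes for λ = -3: [2, 2]

Step 1 — from the characteristic polynomial, algebraic multiplicity of λ = -3 is 4. From dim ker(T − (-3)·I) = 2, there are exactly 2 Jordan blocks for λ = -3.
Step 2 — from the minimal polynomial, the factor (x + 3)^2 tells us the largest block for λ = -3 has size 2.
Step 3 — with total size 4, 2 blocks, and largest block 2, the block sizes (in nonincreasing order) are [2, 2].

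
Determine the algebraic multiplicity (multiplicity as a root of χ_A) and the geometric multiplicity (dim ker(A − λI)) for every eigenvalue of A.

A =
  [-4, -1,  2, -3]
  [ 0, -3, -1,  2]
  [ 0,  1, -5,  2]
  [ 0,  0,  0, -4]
λ = -4: alg = 4, geom = 2

Step 1 — factor the characteristic polynomial to read off the algebraic multiplicities:
  χ_A(x) = (x + 4)^4

Step 2 — compute geometric multiplicities via the rank-nullity identity g(λ) = n − rank(A − λI):
  rank(A − (-4)·I) = 2, so dim ker(A − (-4)·I) = n − 2 = 2

Summary:
  λ = -4: algebraic multiplicity = 4, geometric multiplicity = 2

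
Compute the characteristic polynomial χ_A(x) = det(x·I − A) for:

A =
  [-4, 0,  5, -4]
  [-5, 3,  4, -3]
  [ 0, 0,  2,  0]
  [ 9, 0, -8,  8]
x^4 - 9*x^3 + 30*x^2 - 44*x + 24

Expanding det(x·I − A) (e.g. by cofactor expansion or by noting that A is similar to its Jordan form J, which has the same characteristic polynomial as A) gives
  χ_A(x) = x^4 - 9*x^3 + 30*x^2 - 44*x + 24
which factors as (x - 3)*(x - 2)^3. The eigenvalues (with algebraic multiplicities) are λ = 2 with multiplicity 3, λ = 3 with multiplicity 1.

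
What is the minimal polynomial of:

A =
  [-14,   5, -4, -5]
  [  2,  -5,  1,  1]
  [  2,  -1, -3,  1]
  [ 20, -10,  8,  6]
x^3 + 12*x^2 + 48*x + 64

The characteristic polynomial is χ_A(x) = (x + 4)^4, so the eigenvalues are known. The minimal polynomial is
  m_A(x) = Π_λ (x − λ)^{k_λ}
where k_λ is the size of the *largest* Jordan block for λ (equivalently, the smallest k with (A − λI)^k v = 0 for every generalised eigenvector v of λ).

  λ = -4: largest Jordan block has size 3, contributing (x + 4)^3

So m_A(x) = (x + 4)^3 = x^3 + 12*x^2 + 48*x + 64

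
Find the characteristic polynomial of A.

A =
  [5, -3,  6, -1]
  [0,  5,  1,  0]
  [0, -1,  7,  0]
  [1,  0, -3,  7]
x^4 - 24*x^3 + 216*x^2 - 864*x + 1296

Expanding det(x·I − A) (e.g. by cofactor expansion or by noting that A is similar to its Jordan form J, which has the same characteristic polynomial as A) gives
  χ_A(x) = x^4 - 24*x^3 + 216*x^2 - 864*x + 1296
which factors as (x - 6)^4. The eigenvalues (with algebraic multiplicities) are λ = 6 with multiplicity 4.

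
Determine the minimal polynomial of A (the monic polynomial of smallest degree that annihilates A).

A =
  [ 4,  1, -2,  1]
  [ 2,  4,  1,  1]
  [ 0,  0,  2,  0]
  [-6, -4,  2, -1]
x^4 - 9*x^3 + 30*x^2 - 44*x + 24

The characteristic polynomial is χ_A(x) = (x - 3)*(x - 2)^3, so the eigenvalues are known. The minimal polynomial is
  m_A(x) = Π_λ (x − λ)^{k_λ}
where k_λ is the size of the *largest* Jordan block for λ (equivalently, the smallest k with (A − λI)^k v = 0 for every generalised eigenvector v of λ).

  λ = 2: largest Jordan block has size 3, contributing (x − 2)^3
  λ = 3: largest Jordan block has size 1, contributing (x − 3)

So m_A(x) = (x - 3)*(x - 2)^3 = x^4 - 9*x^3 + 30*x^2 - 44*x + 24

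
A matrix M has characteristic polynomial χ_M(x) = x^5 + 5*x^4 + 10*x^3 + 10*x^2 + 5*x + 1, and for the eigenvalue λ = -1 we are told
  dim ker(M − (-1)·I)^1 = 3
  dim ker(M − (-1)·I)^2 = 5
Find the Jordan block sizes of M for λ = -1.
Block sizes for λ = -1: [2, 2, 1]

From the dimensions of kernels of powers, the number of Jordan blocks of size at least j is d_j − d_{j−1} where d_j = dim ker(N^j) (with d_0 = 0). Computing the differences gives [3, 2].
The number of blocks of size exactly k is (#blocks of size ≥ k) − (#blocks of size ≥ k + 1), so the partition is: 1 block(s) of size 1, 2 block(s) of size 2.
In nonincreasing order the block sizes are [2, 2, 1].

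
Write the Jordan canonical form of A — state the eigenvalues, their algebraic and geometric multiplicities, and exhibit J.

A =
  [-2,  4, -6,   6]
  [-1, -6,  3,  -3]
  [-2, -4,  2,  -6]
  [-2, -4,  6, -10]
J_2(-4) ⊕ J_1(-4) ⊕ J_1(-4)

The characteristic polynomial is
  det(x·I − A) = x^4 + 16*x^3 + 96*x^2 + 256*x + 256 = (x + 4)^4

Eigenvalues and multiplicities (the geometric multiplicity of λ is n − rank(A − λI), which equals the number of Jordan blocks for λ):
  λ = -4: algebraic multiplicity = 4, geometric multiplicity = 3

Determining the block sizes for each eigenvalue:
  λ = -4: 3 blocks summing to 4 forces exactly one block of size 2 and the rest size 1 → block sizes [2, 1, 1]

Assembling the blocks gives a Jordan form
J =
  [-4,  1,  0,  0]
  [ 0, -4,  0,  0]
  [ 0,  0, -4,  0]
  [ 0,  0,  0, -4]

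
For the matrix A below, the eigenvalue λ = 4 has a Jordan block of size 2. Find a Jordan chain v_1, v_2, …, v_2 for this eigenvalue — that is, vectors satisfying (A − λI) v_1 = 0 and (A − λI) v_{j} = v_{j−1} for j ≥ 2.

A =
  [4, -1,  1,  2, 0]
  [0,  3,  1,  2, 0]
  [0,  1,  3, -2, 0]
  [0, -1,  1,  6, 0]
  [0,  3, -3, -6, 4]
A Jordan chain for λ = 4 of length 2:
v_1 = (-1, -1, 1, -1, 3)ᵀ
v_2 = (0, 1, 0, 0, 0)ᵀ

Let N = A − (4)·I. We want v_2 with N^2 v_2 = 0 but N^1 v_2 ≠ 0; then v_{j-1} := N · v_j for j = 2, …, 2.

Pick v_2 = (0, 1, 0, 0, 0)ᵀ.
Then v_1 = N · v_2 = (-1, -1, 1, -1, 3)ᵀ.

Sanity check: (A − (4)·I) v_1 = (0, 0, 0, 0, 0)ᵀ = 0. ✓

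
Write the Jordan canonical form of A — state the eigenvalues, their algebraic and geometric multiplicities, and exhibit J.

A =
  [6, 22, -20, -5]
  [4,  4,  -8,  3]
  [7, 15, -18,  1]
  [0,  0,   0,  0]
J_2(-4) ⊕ J_2(0)

The characteristic polynomial is
  det(x·I − A) = x^4 + 8*x^3 + 16*x^2 = x^2*(x + 4)^2

Eigenvalues and multiplicities (the geometric multiplicity of λ is n − rank(A − λI), which equals the number of Jordan blocks for λ):
  λ = -4: algebraic multiplicity = 2, geometric multiplicity = 1
  λ = 0: algebraic multiplicity = 2, geometric multiplicity = 1

Determining the block sizes for each eigenvalue:
  λ = -4: one block (gm = 1), so the single block has size am = 2 → block sizes [2]
  λ = 0: one block (gm = 1), so the single block has size am = 2 → block sizes [2]

Assembling the blocks gives a Jordan form
J =
  [-4,  1, 0, 0]
  [ 0, -4, 0, 0]
  [ 0,  0, 0, 1]
  [ 0,  0, 0, 0]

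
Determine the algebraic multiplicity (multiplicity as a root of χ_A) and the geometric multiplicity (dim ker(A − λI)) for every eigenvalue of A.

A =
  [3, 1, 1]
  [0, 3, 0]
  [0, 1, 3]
λ = 3: alg = 3, geom = 1

Step 1 — factor the characteristic polynomial to read off the algebraic multiplicities:
  χ_A(x) = (x - 3)^3

Step 2 — compute geometric multiplicities via the rank-nullity identity g(λ) = n − rank(A − λI):
  rank(A − (3)·I) = 2, so dim ker(A − (3)·I) = n − 2 = 1

Summary:
  λ = 3: algebraic multiplicity = 3, geometric multiplicity = 1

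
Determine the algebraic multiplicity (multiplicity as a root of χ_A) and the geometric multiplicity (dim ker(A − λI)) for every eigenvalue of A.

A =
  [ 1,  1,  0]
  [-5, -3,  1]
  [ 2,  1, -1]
λ = -1: alg = 3, geom = 1

Step 1 — factor the characteristic polynomial to read off the algebraic multiplicities:
  χ_A(x) = (x + 1)^3

Step 2 — compute geometric multiplicities via the rank-nullity identity g(λ) = n − rank(A − λI):
  rank(A − (-1)·I) = 2, so dim ker(A − (-1)·I) = n − 2 = 1

Summary:
  λ = -1: algebraic multiplicity = 3, geometric multiplicity = 1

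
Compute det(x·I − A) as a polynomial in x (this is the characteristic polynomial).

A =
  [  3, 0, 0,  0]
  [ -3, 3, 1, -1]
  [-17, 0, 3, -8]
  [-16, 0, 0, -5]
x^4 - 4*x^3 - 18*x^2 + 108*x - 135

Expanding det(x·I − A) (e.g. by cofactor expansion or by noting that A is similar to its Jordan form J, which has the same characteristic polynomial as A) gives
  χ_A(x) = x^4 - 4*x^3 - 18*x^2 + 108*x - 135
which factors as (x - 3)^3*(x + 5). The eigenvalues (with algebraic multiplicities) are λ = -5 with multiplicity 1, λ = 3 with multiplicity 3.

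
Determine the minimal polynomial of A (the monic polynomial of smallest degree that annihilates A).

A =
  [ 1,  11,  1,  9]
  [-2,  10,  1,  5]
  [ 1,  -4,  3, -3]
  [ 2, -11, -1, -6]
x^4 - 8*x^3 + 18*x^2 - 27

The characteristic polynomial is χ_A(x) = (x - 3)^3*(x + 1), so the eigenvalues are known. The minimal polynomial is
  m_A(x) = Π_λ (x − λ)^{k_λ}
where k_λ is the size of the *largest* Jordan block for λ (equivalently, the smallest k with (A − λI)^k v = 0 for every generalised eigenvector v of λ).

  λ = -1: largest Jordan block has size 1, contributing (x + 1)
  λ = 3: largest Jordan block has size 3, contributing (x − 3)^3

So m_A(x) = (x - 3)^3*(x + 1) = x^4 - 8*x^3 + 18*x^2 - 27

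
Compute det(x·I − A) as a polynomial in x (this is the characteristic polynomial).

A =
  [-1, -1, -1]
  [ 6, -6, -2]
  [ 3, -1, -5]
x^3 + 12*x^2 + 48*x + 64

Expanding det(x·I − A) (e.g. by cofactor expansion or by noting that A is similar to its Jordan form J, which has the same characteristic polynomial as A) gives
  χ_A(x) = x^3 + 12*x^2 + 48*x + 64
which factors as (x + 4)^3. The eigenvalues (with algebraic multiplicities) are λ = -4 with multiplicity 3.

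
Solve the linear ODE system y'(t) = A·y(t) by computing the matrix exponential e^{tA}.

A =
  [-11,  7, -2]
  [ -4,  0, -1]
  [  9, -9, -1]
e^{tA} =
  [3*t^2*exp(-4*t)/2 - 7*t*exp(-4*t) + exp(-4*t), -3*t^2*exp(-4*t)/2 + 7*t*exp(-4*t), t^2*exp(-4*t)/2 - 2*t*exp(-4*t)]
  [3*t^2*exp(-4*t)/2 - 4*t*exp(-4*t), -3*t^2*exp(-4*t)/2 + 4*t*exp(-4*t) + exp(-4*t), t^2*exp(-4*t)/2 - t*exp(-4*t)]
  [9*t*exp(-4*t), -9*t*exp(-4*t), 3*t*exp(-4*t) + exp(-4*t)]

Strategy: write A = P · J · P⁻¹ where J is a Jordan canonical form, so e^{tA} = P · e^{tJ} · P⁻¹, and e^{tJ} can be computed block-by-block.

A has Jordan form
J =
  [-4,  1,  0]
  [ 0, -4,  1]
  [ 0,  0, -4]
(up to reordering of blocks).

Per-block formulas:
  For a 3×3 Jordan block J_3(-4): exp(t · J_3(-4)) = e^(-4t)·(I + t·N + (t^2/2)·N^2), where N is the 3×3 nilpotent shift.

After assembling e^{tJ} and conjugating by P, we get:

e^{tA} =
  [3*t^2*exp(-4*t)/2 - 7*t*exp(-4*t) + exp(-4*t), -3*t^2*exp(-4*t)/2 + 7*t*exp(-4*t), t^2*exp(-4*t)/2 - 2*t*exp(-4*t)]
  [3*t^2*exp(-4*t)/2 - 4*t*exp(-4*t), -3*t^2*exp(-4*t)/2 + 4*t*exp(-4*t) + exp(-4*t), t^2*exp(-4*t)/2 - t*exp(-4*t)]
  [9*t*exp(-4*t), -9*t*exp(-4*t), 3*t*exp(-4*t) + exp(-4*t)]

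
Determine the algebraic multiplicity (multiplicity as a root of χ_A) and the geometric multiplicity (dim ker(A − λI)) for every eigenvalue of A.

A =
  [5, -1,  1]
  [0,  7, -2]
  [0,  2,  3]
λ = 5: alg = 3, geom = 2

Step 1 — factor the characteristic polynomial to read off the algebraic multiplicities:
  χ_A(x) = (x - 5)^3

Step 2 — compute geometric multiplicities via the rank-nullity identity g(λ) = n − rank(A − λI):
  rank(A − (5)·I) = 1, so dim ker(A − (5)·I) = n − 1 = 2

Summary:
  λ = 5: algebraic multiplicity = 3, geometric multiplicity = 2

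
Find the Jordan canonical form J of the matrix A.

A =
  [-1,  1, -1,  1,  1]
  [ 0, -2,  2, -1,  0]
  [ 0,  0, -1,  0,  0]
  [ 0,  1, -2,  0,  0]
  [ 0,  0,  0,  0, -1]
J_2(-1) ⊕ J_2(-1) ⊕ J_1(-1)

The characteristic polynomial is
  det(x·I − A) = x^5 + 5*x^4 + 10*x^3 + 10*x^2 + 5*x + 1 = (x + 1)^5

Eigenvalues and multiplicities (the geometric multiplicity of λ is n − rank(A − λI), which equals the number of Jordan blocks for λ):
  λ = -1: algebraic multiplicity = 5, geometric multiplicity = 3

Determining the block sizes for each eigenvalue:
  λ = -1: with am = 5 and gm = 3, the partition is not yet determined (e.g. several partitions of 5 into 3 parts exist). Let N = A − (-1)·I. Computing rank(N^1) = 2, rank(N^2) = 0; the number of blocks of size ≥ j is rank(N^{j−1}) − rank(N^j), giving [3, 2]. So we have 2 block(s) of size 2, 1 block(s) of size 1 → block sizes [2, 2, 1]

Assembling the blocks gives a Jordan form
J =
  [-1,  1,  0,  0,  0]
  [ 0, -1,  0,  0,  0]
  [ 0,  0, -1,  1,  0]
  [ 0,  0,  0, -1,  0]
  [ 0,  0,  0,  0, -1]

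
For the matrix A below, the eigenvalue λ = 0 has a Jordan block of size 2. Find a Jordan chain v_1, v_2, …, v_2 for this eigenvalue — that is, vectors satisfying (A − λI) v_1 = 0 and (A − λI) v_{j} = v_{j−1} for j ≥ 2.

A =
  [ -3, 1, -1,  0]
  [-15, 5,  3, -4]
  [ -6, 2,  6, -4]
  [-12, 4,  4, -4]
A Jordan chain for λ = 0 of length 2:
v_1 = (-3, -15, -6, -12)ᵀ
v_2 = (1, 0, 0, 0)ᵀ

Let N = A − (0)·I. We want v_2 with N^2 v_2 = 0 but N^1 v_2 ≠ 0; then v_{j-1} := N · v_j for j = 2, …, 2.

Pick v_2 = (1, 0, 0, 0)ᵀ.
Then v_1 = N · v_2 = (-3, -15, -6, -12)ᵀ.

Sanity check: (A − (0)·I) v_1 = (0, 0, 0, 0)ᵀ = 0. ✓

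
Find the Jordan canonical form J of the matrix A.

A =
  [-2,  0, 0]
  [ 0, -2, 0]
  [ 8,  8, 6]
J_1(-2) ⊕ J_1(-2) ⊕ J_1(6)

The characteristic polynomial is
  det(x·I − A) = x^3 - 2*x^2 - 20*x - 24 = (x - 6)*(x + 2)^2

Eigenvalues and multiplicities (the geometric multiplicity of λ is n − rank(A − λI), which equals the number of Jordan blocks for λ):
  λ = -2: algebraic multiplicity = 2, geometric multiplicity = 2
  λ = 6: algebraic multiplicity = 1, geometric multiplicity = 1

Determining the block sizes for each eigenvalue:
  λ = -2: gm = am = 2, so every block has size 1 → block sizes [1, 1]
  λ = 6: one block (gm = 1), so the single block has size am = 1 → block sizes [1]

Assembling the blocks gives a Jordan form
J =
  [-2,  0, 0]
  [ 0, -2, 0]
  [ 0,  0, 6]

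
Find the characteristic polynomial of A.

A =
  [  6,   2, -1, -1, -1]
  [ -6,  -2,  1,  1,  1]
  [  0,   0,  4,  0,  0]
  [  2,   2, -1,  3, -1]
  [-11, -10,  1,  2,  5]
x^5 - 16*x^4 + 96*x^3 - 256*x^2 + 256*x

Expanding det(x·I − A) (e.g. by cofactor expansion or by noting that A is similar to its Jordan form J, which has the same characteristic polynomial as A) gives
  χ_A(x) = x^5 - 16*x^4 + 96*x^3 - 256*x^2 + 256*x
which factors as x*(x - 4)^4. The eigenvalues (with algebraic multiplicities) are λ = 0 with multiplicity 1, λ = 4 with multiplicity 4.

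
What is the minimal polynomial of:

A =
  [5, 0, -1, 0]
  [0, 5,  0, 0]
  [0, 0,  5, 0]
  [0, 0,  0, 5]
x^2 - 10*x + 25

The characteristic polynomial is χ_A(x) = (x - 5)^4, so the eigenvalues are known. The minimal polynomial is
  m_A(x) = Π_λ (x − λ)^{k_λ}
where k_λ is the size of the *largest* Jordan block for λ (equivalently, the smallest k with (A − λI)^k v = 0 for every generalised eigenvector v of λ).

  λ = 5: largest Jordan block has size 2, contributing (x − 5)^2

So m_A(x) = (x - 5)^2 = x^2 - 10*x + 25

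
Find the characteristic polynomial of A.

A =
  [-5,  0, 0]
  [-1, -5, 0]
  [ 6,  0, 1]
x^3 + 9*x^2 + 15*x - 25

Expanding det(x·I − A) (e.g. by cofactor expansion or by noting that A is similar to its Jordan form J, which has the same characteristic polynomial as A) gives
  χ_A(x) = x^3 + 9*x^2 + 15*x - 25
which factors as (x - 1)*(x + 5)^2. The eigenvalues (with algebraic multiplicities) are λ = -5 with multiplicity 2, λ = 1 with multiplicity 1.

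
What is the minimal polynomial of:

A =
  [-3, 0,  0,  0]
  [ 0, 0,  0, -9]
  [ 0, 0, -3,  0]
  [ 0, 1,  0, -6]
x^2 + 6*x + 9

The characteristic polynomial is χ_A(x) = (x + 3)^4, so the eigenvalues are known. The minimal polynomial is
  m_A(x) = Π_λ (x − λ)^{k_λ}
where k_λ is the size of the *largest* Jordan block for λ (equivalently, the smallest k with (A − λI)^k v = 0 for every generalised eigenvector v of λ).

  λ = -3: largest Jordan block has size 2, contributing (x + 3)^2

So m_A(x) = (x + 3)^2 = x^2 + 6*x + 9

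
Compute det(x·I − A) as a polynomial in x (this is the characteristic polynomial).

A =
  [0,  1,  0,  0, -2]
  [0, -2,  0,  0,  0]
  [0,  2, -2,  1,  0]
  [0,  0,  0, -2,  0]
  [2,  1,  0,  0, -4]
x^5 + 10*x^4 + 40*x^3 + 80*x^2 + 80*x + 32

Expanding det(x·I − A) (e.g. by cofactor expansion or by noting that A is similar to its Jordan form J, which has the same characteristic polynomial as A) gives
  χ_A(x) = x^5 + 10*x^4 + 40*x^3 + 80*x^2 + 80*x + 32
which factors as (x + 2)^5. The eigenvalues (with algebraic multiplicities) are λ = -2 with multiplicity 5.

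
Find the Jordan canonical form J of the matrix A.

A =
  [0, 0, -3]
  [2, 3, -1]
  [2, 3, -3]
J_3(0)

The characteristic polynomial is
  det(x·I − A) = x^3

Eigenvalues and multiplicities (the geometric multiplicity of λ is n − rank(A − λI), which equals the number of Jordan blocks for λ):
  λ = 0: algebraic multiplicity = 3, geometric multiplicity = 1

Determining the block sizes for each eigenvalue:
  λ = 0: one block (gm = 1), so the single block has size am = 3 → block sizes [3]

Assembling the blocks gives a Jordan form
J =
  [0, 1, 0]
  [0, 0, 1]
  [0, 0, 0]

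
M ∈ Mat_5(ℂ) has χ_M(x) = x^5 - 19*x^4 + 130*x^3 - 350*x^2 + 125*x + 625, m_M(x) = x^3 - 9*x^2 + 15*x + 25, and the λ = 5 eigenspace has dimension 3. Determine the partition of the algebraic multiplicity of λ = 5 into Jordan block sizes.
Block sizes for λ = 5: [2, 1, 1]

Step 1 — from the characteristic polynomial, algebraic multiplicity of λ = 5 is 4. From dim ker(M − (5)·I) = 3, there are exactly 3 Jordan blocks for λ = 5.
Step 2 — from the minimal polynomial, the factor (x − 5)^2 tells us the largest block for λ = 5 has size 2.
Step 3 — with total size 4, 3 blocks, and largest block 2, the block sizes (in nonincreasing order) are [2, 1, 1].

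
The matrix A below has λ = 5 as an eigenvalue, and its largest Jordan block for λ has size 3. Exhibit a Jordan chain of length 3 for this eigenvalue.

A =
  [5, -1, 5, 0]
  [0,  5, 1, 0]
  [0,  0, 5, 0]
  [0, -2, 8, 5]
A Jordan chain for λ = 5 of length 3:
v_1 = (-1, 0, 0, -2)ᵀ
v_2 = (5, 1, 0, 8)ᵀ
v_3 = (0, 0, 1, 0)ᵀ

Let N = A − (5)·I. We want v_3 with N^3 v_3 = 0 but N^2 v_3 ≠ 0; then v_{j-1} := N · v_j for j = 3, …, 2.

Pick v_3 = (0, 0, 1, 0)ᵀ.
Then v_2 = N · v_3 = (5, 1, 0, 8)ᵀ.
Then v_1 = N · v_2 = (-1, 0, 0, -2)ᵀ.

Sanity check: (A − (5)·I) v_1 = (0, 0, 0, 0)ᵀ = 0. ✓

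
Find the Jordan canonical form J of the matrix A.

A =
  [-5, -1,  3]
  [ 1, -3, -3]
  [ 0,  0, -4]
J_2(-4) ⊕ J_1(-4)

The characteristic polynomial is
  det(x·I − A) = x^3 + 12*x^2 + 48*x + 64 = (x + 4)^3

Eigenvalues and multiplicities (the geometric multiplicity of λ is n − rank(A − λI), which equals the number of Jordan blocks for λ):
  λ = -4: algebraic multiplicity = 3, geometric multiplicity = 2

Determining the block sizes for each eigenvalue:
  λ = -4: 2 blocks summing to 3 forces exactly one block of size 2 and the rest size 1 → block sizes [2, 1]

Assembling the blocks gives a Jordan form
J =
  [-4,  1,  0]
  [ 0, -4,  0]
  [ 0,  0, -4]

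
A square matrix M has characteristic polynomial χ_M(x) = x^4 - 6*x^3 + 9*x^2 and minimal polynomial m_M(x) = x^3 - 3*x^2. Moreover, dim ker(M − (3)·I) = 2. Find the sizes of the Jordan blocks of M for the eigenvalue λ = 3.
Block sizes for λ = 3: [1, 1]

Step 1 — from the characteristic polynomial, algebraic multiplicity of λ = 3 is 2. From dim ker(M − (3)·I) = 2, there are exactly 2 Jordan blocks for λ = 3.
Step 2 — from the minimal polynomial, the factor (x − 3) tells us the largest block for λ = 3 has size 1.
Step 3 — with total size 2, 2 blocks, and largest block 1, the block sizes (in nonincreasing order) are [1, 1].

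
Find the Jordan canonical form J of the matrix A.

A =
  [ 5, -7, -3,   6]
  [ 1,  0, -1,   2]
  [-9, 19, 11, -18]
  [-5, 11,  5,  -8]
J_3(2) ⊕ J_1(2)

The characteristic polynomial is
  det(x·I − A) = x^4 - 8*x^3 + 24*x^2 - 32*x + 16 = (x - 2)^4

Eigenvalues and multiplicities (the geometric multiplicity of λ is n − rank(A − λI), which equals the number of Jordan blocks for λ):
  λ = 2: algebraic multiplicity = 4, geometric multiplicity = 2

Determining the block sizes for each eigenvalue:
  λ = 2: with am = 4 and gm = 2, the partition is not yet determined (e.g. several partitions of 4 into 2 parts exist). Let N = A − (2)·I. Computing rank(N^1) = 2, rank(N^2) = 1, rank(N^3) = 0; the number of blocks of size ≥ j is rank(N^{j−1}) − rank(N^j), giving [2, 1, 1]. So we have 1 block(s) of size 3, 1 block(s) of size 1 → block sizes [3, 1]

Assembling the blocks gives a Jordan form
J =
  [2, 1, 0, 0]
  [0, 2, 1, 0]
  [0, 0, 2, 0]
  [0, 0, 0, 2]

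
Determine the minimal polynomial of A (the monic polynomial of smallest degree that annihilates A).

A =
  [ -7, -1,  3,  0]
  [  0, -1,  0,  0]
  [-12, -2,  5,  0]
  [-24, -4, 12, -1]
x^2 + 2*x + 1

The characteristic polynomial is χ_A(x) = (x + 1)^4, so the eigenvalues are known. The minimal polynomial is
  m_A(x) = Π_λ (x − λ)^{k_λ}
where k_λ is the size of the *largest* Jordan block for λ (equivalently, the smallest k with (A − λI)^k v = 0 for every generalised eigenvector v of λ).

  λ = -1: largest Jordan block has size 2, contributing (x + 1)^2

So m_A(x) = (x + 1)^2 = x^2 + 2*x + 1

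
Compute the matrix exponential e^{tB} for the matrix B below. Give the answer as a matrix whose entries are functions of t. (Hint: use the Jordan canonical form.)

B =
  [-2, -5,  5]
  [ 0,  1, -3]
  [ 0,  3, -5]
e^{tB} =
  [exp(-2*t), -5*t*exp(-2*t), 5*t*exp(-2*t)]
  [0, 3*t*exp(-2*t) + exp(-2*t), -3*t*exp(-2*t)]
  [0, 3*t*exp(-2*t), -3*t*exp(-2*t) + exp(-2*t)]

Strategy: write B = P · J · P⁻¹ where J is a Jordan canonical form, so e^{tB} = P · e^{tJ} · P⁻¹, and e^{tJ} can be computed block-by-block.

B has Jordan form
J =
  [-2,  1,  0]
  [ 0, -2,  0]
  [ 0,  0, -2]
(up to reordering of blocks).

Per-block formulas:
  For a 2×2 Jordan block J_2(-2): exp(t · J_2(-2)) = e^(-2t)·(I + t·N), where N is the 2×2 nilpotent shift.
  For a 1×1 block at λ = -2: exp(t · [-2]) = [e^(-2t)].

After assembling e^{tJ} and conjugating by P, we get:

e^{tB} =
  [exp(-2*t), -5*t*exp(-2*t), 5*t*exp(-2*t)]
  [0, 3*t*exp(-2*t) + exp(-2*t), -3*t*exp(-2*t)]
  [0, 3*t*exp(-2*t), -3*t*exp(-2*t) + exp(-2*t)]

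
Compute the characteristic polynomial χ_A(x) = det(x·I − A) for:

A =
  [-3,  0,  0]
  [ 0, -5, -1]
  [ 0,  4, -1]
x^3 + 9*x^2 + 27*x + 27

Expanding det(x·I − A) (e.g. by cofactor expansion or by noting that A is similar to its Jordan form J, which has the same characteristic polynomial as A) gives
  χ_A(x) = x^3 + 9*x^2 + 27*x + 27
which factors as (x + 3)^3. The eigenvalues (with algebraic multiplicities) are λ = -3 with multiplicity 3.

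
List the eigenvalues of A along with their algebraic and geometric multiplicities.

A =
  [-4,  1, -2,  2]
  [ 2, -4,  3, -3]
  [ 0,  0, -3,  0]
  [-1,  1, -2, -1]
λ = -3: alg = 4, geom = 2

Step 1 — factor the characteristic polynomial to read off the algebraic multiplicities:
  χ_A(x) = (x + 3)^4

Step 2 — compute geometric multiplicities via the rank-nullity identity g(λ) = n − rank(A − λI):
  rank(A − (-3)·I) = 2, so dim ker(A − (-3)·I) = n − 2 = 2

Summary:
  λ = -3: algebraic multiplicity = 4, geometric multiplicity = 2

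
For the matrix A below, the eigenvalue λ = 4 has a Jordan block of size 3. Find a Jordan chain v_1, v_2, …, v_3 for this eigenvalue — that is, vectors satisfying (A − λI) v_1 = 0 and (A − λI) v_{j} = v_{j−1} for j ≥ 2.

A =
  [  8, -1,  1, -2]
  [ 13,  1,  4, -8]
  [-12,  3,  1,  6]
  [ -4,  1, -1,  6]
A Jordan chain for λ = 4 of length 3:
v_1 = (-1, -3, 3, 1)ᵀ
v_2 = (4, 13, -12, -4)ᵀ
v_3 = (1, 0, 0, 0)ᵀ

Let N = A − (4)·I. We want v_3 with N^3 v_3 = 0 but N^2 v_3 ≠ 0; then v_{j-1} := N · v_j for j = 3, …, 2.

Pick v_3 = (1, 0, 0, 0)ᵀ.
Then v_2 = N · v_3 = (4, 13, -12, -4)ᵀ.
Then v_1 = N · v_2 = (-1, -3, 3, 1)ᵀ.

Sanity check: (A − (4)·I) v_1 = (0, 0, 0, 0)ᵀ = 0. ✓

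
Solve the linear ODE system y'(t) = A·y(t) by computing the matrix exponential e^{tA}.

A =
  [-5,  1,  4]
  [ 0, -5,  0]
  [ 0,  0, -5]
e^{tA} =
  [exp(-5*t), t*exp(-5*t), 4*t*exp(-5*t)]
  [0, exp(-5*t), 0]
  [0, 0, exp(-5*t)]

Strategy: write A = P · J · P⁻¹ where J is a Jordan canonical form, so e^{tA} = P · e^{tJ} · P⁻¹, and e^{tJ} can be computed block-by-block.

A has Jordan form
J =
  [-5,  1,  0]
  [ 0, -5,  0]
  [ 0,  0, -5]
(up to reordering of blocks).

Per-block formulas:
  For a 2×2 Jordan block J_2(-5): exp(t · J_2(-5)) = e^(-5t)·(I + t·N), where N is the 2×2 nilpotent shift.
  For a 1×1 block at λ = -5: exp(t · [-5]) = [e^(-5t)].

After assembling e^{tJ} and conjugating by P, we get:

e^{tA} =
  [exp(-5*t), t*exp(-5*t), 4*t*exp(-5*t)]
  [0, exp(-5*t), 0]
  [0, 0, exp(-5*t)]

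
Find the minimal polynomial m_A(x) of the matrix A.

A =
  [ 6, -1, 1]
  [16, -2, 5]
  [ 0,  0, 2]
x^3 - 6*x^2 + 12*x - 8

The characteristic polynomial is χ_A(x) = (x - 2)^3, so the eigenvalues are known. The minimal polynomial is
  m_A(x) = Π_λ (x − λ)^{k_λ}
where k_λ is the size of the *largest* Jordan block for λ (equivalently, the smallest k with (A − λI)^k v = 0 for every generalised eigenvector v of λ).

  λ = 2: largest Jordan block has size 3, contributing (x − 2)^3

So m_A(x) = (x - 2)^3 = x^3 - 6*x^2 + 12*x - 8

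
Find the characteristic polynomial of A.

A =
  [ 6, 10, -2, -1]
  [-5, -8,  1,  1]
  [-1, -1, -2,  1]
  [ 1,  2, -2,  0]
x^4 + 4*x^3 + 6*x^2 + 4*x + 1

Expanding det(x·I − A) (e.g. by cofactor expansion or by noting that A is similar to its Jordan form J, which has the same characteristic polynomial as A) gives
  χ_A(x) = x^4 + 4*x^3 + 6*x^2 + 4*x + 1
which factors as (x + 1)^4. The eigenvalues (with algebraic multiplicities) are λ = -1 with multiplicity 4.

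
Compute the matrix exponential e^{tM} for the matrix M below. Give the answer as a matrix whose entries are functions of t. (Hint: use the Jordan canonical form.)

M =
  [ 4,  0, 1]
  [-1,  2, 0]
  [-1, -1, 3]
e^{tM} =
  [t*exp(3*t) + exp(3*t), -t^2*exp(3*t)/2, t^2*exp(3*t)/2 + t*exp(3*t)]
  [-t*exp(3*t), t^2*exp(3*t)/2 - t*exp(3*t) + exp(3*t), -t^2*exp(3*t)/2]
  [-t*exp(3*t), t^2*exp(3*t)/2 - t*exp(3*t), -t^2*exp(3*t)/2 + exp(3*t)]

Strategy: write M = P · J · P⁻¹ where J is a Jordan canonical form, so e^{tM} = P · e^{tJ} · P⁻¹, and e^{tJ} can be computed block-by-block.

M has Jordan form
J =
  [3, 1, 0]
  [0, 3, 1]
  [0, 0, 3]
(up to reordering of blocks).

Per-block formulas:
  For a 3×3 Jordan block J_3(3): exp(t · J_3(3)) = e^(3t)·(I + t·N + (t^2/2)·N^2), where N is the 3×3 nilpotent shift.

After assembling e^{tJ} and conjugating by P, we get:

e^{tM} =
  [t*exp(3*t) + exp(3*t), -t^2*exp(3*t)/2, t^2*exp(3*t)/2 + t*exp(3*t)]
  [-t*exp(3*t), t^2*exp(3*t)/2 - t*exp(3*t) + exp(3*t), -t^2*exp(3*t)/2]
  [-t*exp(3*t), t^2*exp(3*t)/2 - t*exp(3*t), -t^2*exp(3*t)/2 + exp(3*t)]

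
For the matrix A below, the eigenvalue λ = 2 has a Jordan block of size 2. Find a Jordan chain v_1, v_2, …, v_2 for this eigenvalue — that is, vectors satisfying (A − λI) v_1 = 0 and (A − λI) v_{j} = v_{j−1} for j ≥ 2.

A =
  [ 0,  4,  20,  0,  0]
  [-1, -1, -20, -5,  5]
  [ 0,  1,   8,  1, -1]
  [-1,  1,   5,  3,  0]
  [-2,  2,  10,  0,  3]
A Jordan chain for λ = 2 of length 2:
v_1 = (-2, -1, 0, -1, -2)ᵀ
v_2 = (1, 0, 0, 0, 0)ᵀ

Let N = A − (2)·I. We want v_2 with N^2 v_2 = 0 but N^1 v_2 ≠ 0; then v_{j-1} := N · v_j for j = 2, …, 2.

Pick v_2 = (1, 0, 0, 0, 0)ᵀ.
Then v_1 = N · v_2 = (-2, -1, 0, -1, -2)ᵀ.

Sanity check: (A − (2)·I) v_1 = (0, 0, 0, 0, 0)ᵀ = 0. ✓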